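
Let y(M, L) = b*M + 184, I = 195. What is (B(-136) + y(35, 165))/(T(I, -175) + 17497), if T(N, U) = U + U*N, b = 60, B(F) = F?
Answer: -716/5601 ≈ -0.12783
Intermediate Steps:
y(M, L) = 184 + 60*M (y(M, L) = 60*M + 184 = 184 + 60*M)
T(N, U) = U + N*U
(B(-136) + y(35, 165))/(T(I, -175) + 17497) = (-136 + (184 + 60*35))/(-175*(1 + 195) + 17497) = (-136 + (184 + 2100))/(-175*196 + 17497) = (-136 + 2284)/(-34300 + 17497) = 2148/(-16803) = 2148*(-1/16803) = -716/5601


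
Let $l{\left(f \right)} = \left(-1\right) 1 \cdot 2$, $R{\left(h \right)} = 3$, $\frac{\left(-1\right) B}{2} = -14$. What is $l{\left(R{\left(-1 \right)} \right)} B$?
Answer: $-56$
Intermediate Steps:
$B = 28$ ($B = \left(-2\right) \left(-14\right) = 28$)
$l{\left(f \right)} = -2$ ($l{\left(f \right)} = \left(-1\right) 2 = -2$)
$l{\left(R{\left(-1 \right)} \right)} B = \left(-2\right) 28 = -56$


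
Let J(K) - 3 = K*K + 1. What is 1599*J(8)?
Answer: 108732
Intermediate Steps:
J(K) = 4 + K**2 (J(K) = 3 + (K*K + 1) = 3 + (K**2 + 1) = 3 + (1 + K**2) = 4 + K**2)
1599*J(8) = 1599*(4 + 8**2) = 1599*(4 + 64) = 1599*68 = 108732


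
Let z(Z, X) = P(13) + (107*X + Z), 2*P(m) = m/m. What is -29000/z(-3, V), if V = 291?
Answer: -58000/62269 ≈ -0.93144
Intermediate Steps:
P(m) = ½ (P(m) = (m/m)/2 = (½)*1 = ½)
z(Z, X) = ½ + Z + 107*X (z(Z, X) = ½ + (107*X + Z) = ½ + (Z + 107*X) = ½ + Z + 107*X)
-29000/z(-3, V) = -29000/(½ - 3 + 107*291) = -29000/(½ - 3 + 31137) = -29000/62269/2 = -29000*2/62269 = -58000/62269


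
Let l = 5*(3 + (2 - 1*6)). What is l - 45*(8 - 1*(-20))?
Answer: -1265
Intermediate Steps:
l = -5 (l = 5*(3 + (2 - 6)) = 5*(3 - 4) = 5*(-1) = -5)
l - 45*(8 - 1*(-20)) = -5 - 45*(8 - 1*(-20)) = -5 - 45*(8 + 20) = -5 - 45*28 = -5 - 1260 = -1265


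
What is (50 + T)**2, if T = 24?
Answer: 5476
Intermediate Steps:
(50 + T)**2 = (50 + 24)**2 = 74**2 = 5476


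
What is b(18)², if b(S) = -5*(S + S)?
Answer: 32400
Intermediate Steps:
b(S) = -10*S
b(18)² = (-10*18)² = (-180)² = 32400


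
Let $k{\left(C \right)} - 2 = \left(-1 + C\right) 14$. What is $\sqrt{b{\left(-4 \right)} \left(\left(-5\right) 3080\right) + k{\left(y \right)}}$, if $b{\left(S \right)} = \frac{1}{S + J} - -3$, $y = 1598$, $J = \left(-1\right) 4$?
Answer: $3 i \sqrt{2435} \approx 148.04 i$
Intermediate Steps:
$J = -4$
$b{\left(S \right)} = 3 + \frac{1}{-4 + S}$ ($b{\left(S \right)} = \frac{1}{S - 4} - -3 = \frac{1}{-4 + S} + 3 = 3 + \frac{1}{-4 + S}$)
$k{\left(C \right)} = -12 + 14 C$ ($k{\left(C \right)} = 2 + \left(-1 + C\right) 14 = 2 + \left(-14 + 14 C\right) = -12 + 14 C$)
$\sqrt{b{\left(-4 \right)} \left(\left(-5\right) 3080\right) + k{\left(y \right)}} = \sqrt{\frac{-11 + 3 \left(-4\right)}{-4 - 4} \left(\left(-5\right) 3080\right) + \left(-12 + 14 \cdot 1598\right)} = \sqrt{\frac{-11 - 12}{-8} \left(-15400\right) + \left(-12 + 22372\right)} = \sqrt{\left(- \frac{1}{8}\right) \left(-23\right) \left(-15400\right) + 22360} = \sqrt{\frac{23}{8} \left(-15400\right) + 22360} = \sqrt{-44275 + 22360} = \sqrt{-21915} = 3 i \sqrt{2435}$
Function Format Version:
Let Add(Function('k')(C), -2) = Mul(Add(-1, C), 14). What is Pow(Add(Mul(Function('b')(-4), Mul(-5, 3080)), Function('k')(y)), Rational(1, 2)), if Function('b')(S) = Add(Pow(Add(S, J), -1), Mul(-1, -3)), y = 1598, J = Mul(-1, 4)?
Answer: Mul(3, I, Pow(2435, Rational(1, 2))) ≈ Mul(148.04, I)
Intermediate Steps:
J = -4
Function('b')(S) = Add(3, Pow(Add(-4, S), -1)) (Function('b')(S) = Add(Pow(Add(S, -4), -1), Mul(-1, -3)) = Add(Pow(Add(-4, S), -1), 3) = Add(3, Pow(Add(-4, S), -1)))
Function('k')(C) = Add(-12, Mul(14, C)) (Function('k')(C) = Add(2, Mul(Add(-1, C), 14)) = Add(2, Add(-14, Mul(14, C))) = Add(-12, Mul(14, C)))
Pow(Add(Mul(Function('b')(-4), Mul(-5, 3080)), Function('k')(y)), Rational(1, 2)) = Pow(Add(Mul(Mul(Pow(Add(-4, -4), -1), Add(-11, Mul(3, -4))), Mul(-5, 3080)), Add(-12, Mul(14, 1598))), Rational(1, 2)) = Pow(Add(Mul(Mul(Pow(-8, -1), Add(-11, -12)), -15400), Add(-12, 22372)), Rational(1, 2)) = Pow(Add(Mul(Mul(Rational(-1, 8), -23), -15400), 22360), Rational(1, 2)) = Pow(Add(Mul(Rational(23, 8), -15400), 22360), Rational(1, 2)) = Pow(Add(-44275, 22360), Rational(1, 2)) = Pow(-21915, Rational(1, 2)) = Mul(3, I, Pow(2435, Rational(1, 2)))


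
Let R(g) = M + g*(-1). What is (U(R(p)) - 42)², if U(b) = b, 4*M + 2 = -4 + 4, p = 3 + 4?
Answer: 9801/4 ≈ 2450.3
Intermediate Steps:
p = 7
M = -½ (M = -½ + (-4 + 4)/4 = -½ + (¼)*0 = -½ + 0 = -½ ≈ -0.50000)
R(g) = -½ - g (R(g) = -½ + g*(-1) = -½ - g)
(U(R(p)) - 42)² = ((-½ - 1*7) - 42)² = ((-½ - 7) - 42)² = (-15/2 - 42)² = (-99/2)² = 9801/4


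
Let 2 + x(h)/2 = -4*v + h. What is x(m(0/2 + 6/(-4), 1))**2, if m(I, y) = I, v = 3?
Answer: 961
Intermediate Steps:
x(h) = -28 + 2*h (x(h) = -4 + 2*(-4*3 + h) = -4 + 2*(-12 + h) = -4 + (-24 + 2*h) = -28 + 2*h)
x(m(0/2 + 6/(-4), 1))**2 = (-28 + 2*(0/2 + 6/(-4)))**2 = (-28 + 2*(0*(1/2) + 6*(-1/4)))**2 = (-28 + 2*(0 - 3/2))**2 = (-28 + 2*(-3/2))**2 = (-28 - 3)**2 = (-31)**2 = 961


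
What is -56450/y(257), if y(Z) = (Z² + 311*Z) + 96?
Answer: -28225/73036 ≈ -0.38645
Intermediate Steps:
y(Z) = 96 + Z² + 311*Z
-56450/y(257) = -56450/(96 + 257² + 311*257) = -56450/(96 + 66049 + 79927) = -56450/146072 = -56450*1/146072 = -28225/73036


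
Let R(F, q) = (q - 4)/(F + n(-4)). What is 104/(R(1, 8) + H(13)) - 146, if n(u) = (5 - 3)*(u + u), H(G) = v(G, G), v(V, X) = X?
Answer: -26326/191 ≈ -137.83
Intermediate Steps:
H(G) = G
n(u) = 4*u (n(u) = 2*(2*u) = 4*u)
R(F, q) = (-4 + q)/(-16 + F) (R(F, q) = (q - 4)/(F + 4*(-4)) = (-4 + q)/(F - 16) = (-4 + q)/(-16 + F))
104/(R(1, 8) + H(13)) - 146 = 104/((-4 + 8)/(-16 + 1) + 13) - 146 = 104/(4/(-15) + 13) - 146 = 104/(-1/15*4 + 13) - 146 = 104/(-4/15 + 13) - 146 = 104/(191/15) - 146 = 104*(15/191) - 146 = 1560/191 - 146 = -26326/191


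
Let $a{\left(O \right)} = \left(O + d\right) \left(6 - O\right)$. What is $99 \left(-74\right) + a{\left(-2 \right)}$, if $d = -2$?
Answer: $-7358$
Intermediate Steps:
$a{\left(O \right)} = \left(-2 + O\right) \left(6 - O\right)$ ($a{\left(O \right)} = \left(O - 2\right) \left(6 - O\right) = \left(-2 + O\right) \left(6 - O\right)$)
$99 \left(-74\right) + a{\left(-2 \right)} = 99 \left(-74\right) - 32 = -7326 - 32 = -7358$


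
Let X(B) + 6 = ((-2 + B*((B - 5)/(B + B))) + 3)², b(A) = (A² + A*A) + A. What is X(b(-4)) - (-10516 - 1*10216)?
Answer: 83529/4 ≈ 20882.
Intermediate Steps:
b(A) = A + 2*A² (b(A) = (A² + A²) + A = 2*A² + A = A + 2*A²)
X(B) = -6 + (-3/2 + B/2)² (X(B) = -6 + ((-2 + B*((B - 5)/(B + B))) + 3)² = -6 + ((-2 + B*((-5 + B)/((2*B)))) + 3)² = -6 + ((-2 + B*((-5 + B)*(1/(2*B)))) + 3)² = -6 + ((-2 + B*((-5 + B)/(2*B))) + 3)² = -6 + ((-2 + (-5/2 + B/2)) + 3)² = -6 + ((-9/2 + B/2) + 3)² = -6 + (-3/2 + B/2)²)
X(b(-4)) - (-10516 - 1*10216) = (-6 + (-3 - 4*(1 + 2*(-4)))²/4) - (-10516 - 1*10216) = (-6 + (-3 - 4*(1 - 8))²/4) - (-10516 - 10216) = (-6 + (-3 - 4*(-7))²/4) - 1*(-20732) = (-6 + (-3 + 28)²/4) + 20732 = (-6 + (¼)*25²) + 20732 = (-6 + (¼)*625) + 20732 = (-6 + 625/4) + 20732 = 601/4 + 20732 = 83529/4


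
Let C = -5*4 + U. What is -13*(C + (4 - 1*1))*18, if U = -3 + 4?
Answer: 3744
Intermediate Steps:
U = 1
C = -19 (C = -5*4 + 1 = -20 + 1 = -19)
-13*(C + (4 - 1*1))*18 = -13*(-19 + (4 - 1*1))*18 = -13*(-19 + (4 - 1))*18 = -13*(-19 + 3)*18 = -13*(-16)*18 = 208*18 = 3744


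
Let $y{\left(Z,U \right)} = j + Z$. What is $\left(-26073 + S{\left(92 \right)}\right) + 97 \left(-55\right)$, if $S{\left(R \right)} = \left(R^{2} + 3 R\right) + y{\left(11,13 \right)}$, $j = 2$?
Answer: $-22655$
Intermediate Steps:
$y{\left(Z,U \right)} = 2 + Z$
$S{\left(R \right)} = 13 + R^{2} + 3 R$ ($S{\left(R \right)} = \left(R^{2} + 3 R\right) + \left(2 + 11\right) = \left(R^{2} + 3 R\right) + 13 = 13 + R^{2} + 3 R$)
$\left(-26073 + S{\left(92 \right)}\right) + 97 \left(-55\right) = \left(-26073 + \left(13 + 92^{2} + 3 \cdot 92\right)\right) + 97 \left(-55\right) = \left(-26073 + \left(13 + 8464 + 276\right)\right) - 5335 = \left(-26073 + 8753\right) - 5335 = -17320 - 5335 = -22655$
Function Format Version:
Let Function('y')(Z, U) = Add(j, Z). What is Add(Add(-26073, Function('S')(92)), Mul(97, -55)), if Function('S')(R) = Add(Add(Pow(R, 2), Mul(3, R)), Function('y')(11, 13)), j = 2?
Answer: -22655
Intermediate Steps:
Function('y')(Z, U) = Add(2, Z)
Function('S')(R) = Add(13, Pow(R, 2), Mul(3, R)) (Function('S')(R) = Add(Add(Pow(R, 2), Mul(3, R)), Add(2, 11)) = Add(Add(Pow(R, 2), Mul(3, R)), 13) = Add(13, Pow(R, 2), Mul(3, R)))
Add(Add(-26073, Function('S')(92)), Mul(97, -55)) = Add(Add(-26073, Add(13, Pow(92, 2), Mul(3, 92))), Mul(97, -55)) = Add(Add(-26073, Add(13, 8464, 276)), -5335) = Add(Add(-26073, 8753), -5335) = Add(-17320, -5335) = -22655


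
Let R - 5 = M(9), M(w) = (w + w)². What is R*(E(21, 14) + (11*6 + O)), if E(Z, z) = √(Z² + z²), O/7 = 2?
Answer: 26320 + 2303*√13 ≈ 34624.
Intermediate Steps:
O = 14 (O = 7*2 = 14)
M(w) = 4*w² (M(w) = (2*w)² = 4*w²)
R = 329 (R = 5 + 4*9² = 5 + 4*81 = 5 + 324 = 329)
R*(E(21, 14) + (11*6 + O)) = 329*(√(21² + 14²) + (11*6 + 14)) = 329*(√(441 + 196) + (66 + 14)) = 329*(√637 + 80) = 329*(7*√13 + 80) = 329*(80 + 7*√13) = 26320 + 2303*√13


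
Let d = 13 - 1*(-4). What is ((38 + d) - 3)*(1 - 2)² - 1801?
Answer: -1749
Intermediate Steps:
d = 17 (d = 13 + 4 = 17)
((38 + d) - 3)*(1 - 2)² - 1801 = ((38 + 17) - 3)*(1 - 2)² - 1801 = (55 - 3)*(-1)² - 1801 = 52*1 - 1801 = 52 - 1801 = -1749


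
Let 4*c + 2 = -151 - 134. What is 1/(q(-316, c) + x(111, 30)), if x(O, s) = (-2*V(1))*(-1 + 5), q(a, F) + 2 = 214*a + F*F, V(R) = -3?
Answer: -16/999263 ≈ -1.6012e-5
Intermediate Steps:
c = -287/4 (c = -½ + (-151 - 134)/4 = -½ + (¼)*(-285) = -½ - 285/4 = -287/4 ≈ -71.750)
q(a, F) = -2 + F² + 214*a (q(a, F) = -2 + (214*a + F*F) = -2 + (214*a + F²) = -2 + (F² + 214*a) = -2 + F² + 214*a)
x(O, s) = 24 (x(O, s) = (-2*(-3))*(-1 + 5) = 6*4 = 24)
1/(q(-316, c) + x(111, 30)) = 1/((-2 + (-287/4)² + 214*(-316)) + 24) = 1/((-2 + 82369/16 - 67624) + 24) = 1/(-999647/16 + 24) = 1/(-999263/16) = -16/999263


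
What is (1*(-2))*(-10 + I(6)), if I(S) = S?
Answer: 8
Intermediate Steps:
(1*(-2))*(-10 + I(6)) = (1*(-2))*(-10 + 6) = -2*(-4) = 8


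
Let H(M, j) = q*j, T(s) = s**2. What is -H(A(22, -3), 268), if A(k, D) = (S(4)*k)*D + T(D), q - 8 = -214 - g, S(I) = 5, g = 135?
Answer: 91388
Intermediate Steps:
q = -341 (q = 8 + (-214 - 1*135) = 8 + (-214 - 135) = 8 - 349 = -341)
A(k, D) = D**2 + 5*D*k (A(k, D) = (5*k)*D + D**2 = 5*D*k + D**2 = D**2 + 5*D*k)
H(M, j) = -341*j
-H(A(22, -3), 268) = -(-341)*268 = -1*(-91388) = 91388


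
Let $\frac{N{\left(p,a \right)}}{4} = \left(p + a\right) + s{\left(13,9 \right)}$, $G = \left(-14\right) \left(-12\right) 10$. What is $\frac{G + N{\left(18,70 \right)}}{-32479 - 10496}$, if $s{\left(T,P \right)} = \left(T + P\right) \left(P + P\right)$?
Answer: $- \frac{3616}{42975} \approx -0.084142$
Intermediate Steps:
$G = 1680$ ($G = 168 \cdot 10 = 1680$)
$s{\left(T,P \right)} = 2 P \left(P + T\right)$ ($s{\left(T,P \right)} = \left(P + T\right) 2 P = 2 P \left(P + T\right)$)
$N{\left(p,a \right)} = 1584 + 4 a + 4 p$ ($N{\left(p,a \right)} = 4 \left(\left(p + a\right) + 2 \cdot 9 \left(9 + 13\right)\right) = 4 \left(\left(a + p\right) + 2 \cdot 9 \cdot 22\right) = 4 \left(\left(a + p\right) + 396\right) = 4 \left(396 + a + p\right) = 1584 + 4 a + 4 p$)
$\frac{G + N{\left(18,70 \right)}}{-32479 - 10496} = \frac{1680 + \left(1584 + 4 \cdot 70 + 4 \cdot 18\right)}{-32479 - 10496} = \frac{1680 + \left(1584 + 280 + 72\right)}{-42975} = \left(1680 + 1936\right) \left(- \frac{1}{42975}\right) = 3616 \left(- \frac{1}{42975}\right) = - \frac{3616}{42975}$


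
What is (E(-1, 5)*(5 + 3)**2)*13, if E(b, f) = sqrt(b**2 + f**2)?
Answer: 832*sqrt(26) ≈ 4242.4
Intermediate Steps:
(E(-1, 5)*(5 + 3)**2)*13 = (sqrt((-1)**2 + 5**2)*(5 + 3)**2)*13 = (sqrt(1 + 25)*8**2)*13 = (sqrt(26)*64)*13 = (64*sqrt(26))*13 = 832*sqrt(26)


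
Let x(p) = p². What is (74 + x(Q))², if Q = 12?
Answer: 47524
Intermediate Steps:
(74 + x(Q))² = (74 + 12²)² = (74 + 144)² = 218² = 47524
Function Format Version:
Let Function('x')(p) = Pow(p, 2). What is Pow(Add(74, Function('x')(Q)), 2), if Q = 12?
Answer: 47524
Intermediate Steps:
Pow(Add(74, Function('x')(Q)), 2) = Pow(Add(74, Pow(12, 2)), 2) = Pow(Add(74, 144), 2) = Pow(218, 2) = 47524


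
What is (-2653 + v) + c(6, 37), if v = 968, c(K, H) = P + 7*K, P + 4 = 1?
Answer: -1646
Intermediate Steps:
P = -3 (P = -4 + 1 = -3)
c(K, H) = -3 + 7*K
(-2653 + v) + c(6, 37) = (-2653 + 968) + (-3 + 7*6) = -1685 + (-3 + 42) = -1685 + 39 = -1646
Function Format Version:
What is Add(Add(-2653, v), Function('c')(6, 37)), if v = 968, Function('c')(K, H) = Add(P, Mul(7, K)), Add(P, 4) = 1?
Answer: -1646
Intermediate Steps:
P = -3 (P = Add(-4, 1) = -3)
Function('c')(K, H) = Add(-3, Mul(7, K))
Add(Add(-2653, v), Function('c')(6, 37)) = Add(Add(-2653, 968), Add(-3, Mul(7, 6))) = Add(-1685, Add(-3, 42)) = Add(-1685, 39) = -1646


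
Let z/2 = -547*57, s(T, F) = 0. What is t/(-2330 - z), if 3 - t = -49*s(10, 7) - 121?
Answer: 31/15007 ≈ 0.0020657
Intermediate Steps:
z = -62358 (z = 2*(-547*57) = 2*(-31179) = -62358)
t = 124 (t = 3 - (-49*0 - 121) = 3 - (0 - 121) = 3 - 1*(-121) = 3 + 121 = 124)
t/(-2330 - z) = 124/(-2330 - 1*(-62358)) = 124/(-2330 + 62358) = 124/60028 = 124*(1/60028) = 31/15007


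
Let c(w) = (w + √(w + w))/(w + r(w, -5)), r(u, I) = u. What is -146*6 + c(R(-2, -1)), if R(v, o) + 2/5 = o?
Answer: -1751/2 - I*√70/14 ≈ -875.5 - 0.59761*I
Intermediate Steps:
R(v, o) = -⅖ + o
c(w) = (w + √2*√w)/(2*w) (c(w) = (w + √(w + w))/(w + w) = (w + √(2*w))/((2*w)) = (w + √2*√w)*(1/(2*w)) = (w + √2*√w)/(2*w))
-146*6 + c(R(-2, -1)) = -146*6 + ((-⅖ - 1) + √2*√(-⅖ - 1))/(2*(-⅖ - 1)) = -876 + (-7/5 + √2*√(-7/5))/(2*(-7/5)) = -876 + (½)*(-5/7)*(-7/5 + √2*(I*√35/5)) = -876 + (½)*(-5/7)*(-7/5 + I*√70/5) = -876 + (½ - I*√70/14) = -1751/2 - I*√70/14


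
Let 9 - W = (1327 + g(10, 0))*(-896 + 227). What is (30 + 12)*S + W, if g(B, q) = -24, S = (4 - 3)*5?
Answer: 871926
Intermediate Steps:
S = 5 (S = 1*5 = 5)
W = 871716 (W = 9 - (1327 - 24)*(-896 + 227) = 9 - 1303*(-669) = 9 - 1*(-871707) = 9 + 871707 = 871716)
(30 + 12)*S + W = (30 + 12)*5 + 871716 = 42*5 + 871716 = 210 + 871716 = 871926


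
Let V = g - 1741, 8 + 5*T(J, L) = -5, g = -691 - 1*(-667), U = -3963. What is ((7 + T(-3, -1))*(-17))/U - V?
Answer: 34973849/19815 ≈ 1765.0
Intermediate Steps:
g = -24 (g = -691 + 667 = -24)
T(J, L) = -13/5 (T(J, L) = -8/5 + (1/5)*(-5) = -8/5 - 1 = -13/5)
V = -1765 (V = -24 - 1741 = -1765)
((7 + T(-3, -1))*(-17))/U - V = ((7 - 13/5)*(-17))/(-3963) - 1*(-1765) = ((22/5)*(-17))*(-1/3963) + 1765 = -374/5*(-1/3963) + 1765 = 374/19815 + 1765 = 34973849/19815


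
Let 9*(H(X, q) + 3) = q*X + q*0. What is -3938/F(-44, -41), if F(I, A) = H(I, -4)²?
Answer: -318978/22201 ≈ -14.368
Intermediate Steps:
H(X, q) = -3 + X*q/9 (H(X, q) = -3 + (q*X + q*0)/9 = -3 + (X*q + 0)/9 = -3 + (X*q)/9 = -3 + X*q/9)
F(I, A) = (-3 - 4*I/9)² (F(I, A) = (-3 + (⅑)*I*(-4))² = (-3 - 4*I/9)²)
-3938/F(-44, -41) = -3938*81/(27 + 4*(-44))² = -3938*81/(27 - 176)² = -3938/((1/81)*(-149)²) = -3938/((1/81)*22201) = -3938/22201/81 = -3938*81/22201 = -318978/22201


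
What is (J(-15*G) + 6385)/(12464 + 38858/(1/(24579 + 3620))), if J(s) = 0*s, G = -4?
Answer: 6385/1095769206 ≈ 5.8270e-6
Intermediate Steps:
J(s) = 0
(J(-15*G) + 6385)/(12464 + 38858/(1/(24579 + 3620))) = (0 + 6385)/(12464 + 38858/(1/(24579 + 3620))) = 6385/(12464 + 38858/(1/28199)) = 6385/(12464 + 38858*28199) = 6385/(12464 + 1095756742) = 6385/1095769206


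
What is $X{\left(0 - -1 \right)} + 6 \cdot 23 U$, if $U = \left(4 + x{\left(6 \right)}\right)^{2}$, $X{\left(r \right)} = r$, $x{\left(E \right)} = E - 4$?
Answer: $4969$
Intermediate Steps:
$x{\left(E \right)} = -4 + E$ ($x{\left(E \right)} = E - 4 = -4 + E$)
$U = 36$ ($U = \left(4 + \left(-4 + 6\right)\right)^{2} = \left(4 + 2\right)^{2} = 6^{2} = 36$)
$X{\left(0 - -1 \right)} + 6 \cdot 23 U = \left(0 - -1\right) + 6 \cdot 23 \cdot 36 = \left(0 + 1\right) + 138 \cdot 36 = 1 + 4968 = 4969$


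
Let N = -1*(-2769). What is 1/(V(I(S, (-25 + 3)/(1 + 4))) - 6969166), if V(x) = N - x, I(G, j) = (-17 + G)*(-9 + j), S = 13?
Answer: -5/34832253 ≈ -1.4355e-7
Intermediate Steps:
N = 2769
V(x) = 2769 - x
1/(V(I(S, (-25 + 3)/(1 + 4))) - 6969166) = 1/((2769 - (153 - 17*(-25 + 3)/(1 + 4) - 9*13 + 13*((-25 + 3)/(1 + 4)))) - 6969166) = 1/((2769 - (153 - (-374)/5 - 117 + 13*(-22/5))) - 6969166) = 1/((2769 - (153 - (-374)/5 - 117 + 13*(-22*1/5))) - 6969166) = 1/((2769 - (153 - 17*(-22/5) - 117 + 13*(-22/5))) - 6969166) = 1/((2769 - (153 + 374/5 - 117 - 286/5)) - 6969166) = 1/((2769 - 1*268/5) - 6969166) = 1/((2769 - 268/5) - 6969166) = 1/(13577/5 - 6969166) = 1/(-34832253/5) = -5/34832253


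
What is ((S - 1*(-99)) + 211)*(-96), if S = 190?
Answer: -48000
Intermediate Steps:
((S - 1*(-99)) + 211)*(-96) = ((190 - 1*(-99)) + 211)*(-96) = ((190 + 99) + 211)*(-96) = (289 + 211)*(-96) = 500*(-96) = -48000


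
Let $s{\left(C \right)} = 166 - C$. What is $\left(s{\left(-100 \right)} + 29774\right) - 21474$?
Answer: $8566$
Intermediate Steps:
$\left(s{\left(-100 \right)} + 29774\right) - 21474 = \left(\left(166 - -100\right) + 29774\right) - 21474 = \left(\left(166 + 100\right) + 29774\right) - 21474 = \left(266 + 29774\right) - 21474 = 30040 - 21474 = 8566$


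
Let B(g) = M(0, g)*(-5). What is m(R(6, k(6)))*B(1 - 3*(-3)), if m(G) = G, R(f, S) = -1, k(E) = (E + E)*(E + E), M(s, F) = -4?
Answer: -20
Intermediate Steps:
k(E) = 4*E**2 (k(E) = (2*E)*(2*E) = 4*E**2)
B(g) = 20 (B(g) = -4*(-5) = 20)
m(R(6, k(6)))*B(1 - 3*(-3)) = -1*20 = -20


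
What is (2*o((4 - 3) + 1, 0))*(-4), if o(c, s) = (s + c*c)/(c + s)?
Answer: -16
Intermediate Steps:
o(c, s) = (s + c²)/(c + s)
(2*o((4 - 3) + 1, 0))*(-4) = (2*((0 + ((4 - 3) + 1)²)/(((4 - 3) + 1) + 0)))*(-4) = (2*((0 + (1 + 1)²)/((1 + 1) + 0)))*(-4) = (2*((0 + 2²)/(2 + 0)))*(-4) = (2*((0 + 4)/2))*(-4) = (2*((½)*4))*(-4) = (2*2)*(-4) = 4*(-4) = -16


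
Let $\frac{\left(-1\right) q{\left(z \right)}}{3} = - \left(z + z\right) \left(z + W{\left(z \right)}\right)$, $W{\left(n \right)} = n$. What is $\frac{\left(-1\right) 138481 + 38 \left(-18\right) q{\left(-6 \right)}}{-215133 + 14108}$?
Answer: $\frac{433969}{201025} \approx 2.1588$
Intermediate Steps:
$q{\left(z \right)} = 12 z^{2}$ ($q{\left(z \right)} = - 3 \left(- \left(z + z\right) \left(z + z\right)\right) = - 3 \left(- 2 z 2 z\right) = - 3 \left(- 4 z^{2}\right) = 12 z^{2}$)
$\frac{\left(-1\right) 138481 + 38 \left(-18\right) q{\left(-6 \right)}}{-215133 + 14108} = \frac{\left(-1\right) 138481 + 38 \left(-18\right) 12 \left(-6\right)^{2}}{-215133 + 14108} = \frac{-138481 - 684 \cdot 12 \cdot 36}{-201025} = \left(-138481 - 295488\right) \left(- \frac{1}{201025}\right) = \left(-433969\right) \left(- \frac{1}{201025}\right) = \frac{433969}{201025}$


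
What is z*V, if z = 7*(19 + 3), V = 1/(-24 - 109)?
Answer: -22/19 ≈ -1.1579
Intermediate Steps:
V = -1/133 (V = 1/(-133) = -1/133 ≈ -0.0075188)
z = 154 (z = 7*22 = 154)
z*V = 154*(-1/133) = -22/19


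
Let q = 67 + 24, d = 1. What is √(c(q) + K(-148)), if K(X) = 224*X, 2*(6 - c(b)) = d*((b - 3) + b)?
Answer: I*√132942/2 ≈ 182.31*I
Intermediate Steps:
q = 91
c(b) = 15/2 - b (c(b) = 6 - ((b - 3) + b)/2 = 6 - ((-3 + b) + b)/2 = 6 - (-3 + 2*b)/2 = 6 + (3/2 - b) = 15/2 - b)
√(c(q) + K(-148)) = √((15/2 - 1*91) + 224*(-148)) = √((15/2 - 91) - 33152) = √(-167/2 - 33152) = √(-66471/2) = I*√132942/2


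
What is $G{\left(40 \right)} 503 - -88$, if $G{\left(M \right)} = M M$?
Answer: $804888$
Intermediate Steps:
$G{\left(M \right)} = M^{2}$
$G{\left(40 \right)} 503 - -88 = 40^{2} \cdot 503 - -88 = 1600 \cdot 503 + \left(-184 + 272\right) = 804800 + 88 = 804888$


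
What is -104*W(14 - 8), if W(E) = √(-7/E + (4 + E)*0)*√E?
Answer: -104*I*√7 ≈ -275.16*I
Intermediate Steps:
W(E) = √7*√E*√(-1/E) (W(E) = √(-7/E + 0)*√E = √(-7/E)*√E = (√7*√(-1/E))*√E = √7*√E*√(-1/E))
-104*W(14 - 8) = -104*√7*√(14 - 8)*√(-1/(14 - 8)) = -104*√7*√6*√(-1/6) = -104*√7*√6*√(-1*⅙) = -104*√7*√6*√(-⅙) = -104*√7*√6*I*√6/6 = -104*I*√7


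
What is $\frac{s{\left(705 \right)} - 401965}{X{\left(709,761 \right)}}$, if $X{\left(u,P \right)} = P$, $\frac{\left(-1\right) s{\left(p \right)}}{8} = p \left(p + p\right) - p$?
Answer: $- \frac{8348725}{761} \approx -10971.0$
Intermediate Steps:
$s{\left(p \right)} = - 16 p^{2} + 8 p$ ($s{\left(p \right)} = - 8 \left(p \left(p + p\right) - p\right) = - 8 \left(p 2 p - p\right) = - 8 \left(2 p^{2} - p\right) = - 8 \left(- p + 2 p^{2}\right) = - 16 p^{2} + 8 p$)
$\frac{s{\left(705 \right)} - 401965}{X{\left(709,761 \right)}} = \frac{8 \cdot 705 \left(1 - 1410\right) - 401965}{761} = \left(8 \cdot 705 \left(1 - 1410\right) - 401965\right) \frac{1}{761} = \left(8 \cdot 705 \left(-1409\right) - 401965\right) \frac{1}{761} = \left(-7946760 - 401965\right) \frac{1}{761} = \left(-8348725\right) \frac{1}{761} = - \frac{8348725}{761}$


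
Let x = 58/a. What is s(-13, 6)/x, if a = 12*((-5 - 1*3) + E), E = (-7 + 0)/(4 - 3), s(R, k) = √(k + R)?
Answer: -90*I*√7/29 ≈ -8.211*I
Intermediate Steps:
s(R, k) = √(R + k)
E = -7 (E = -7/1 = -7*1 = -7)
a = -180 (a = 12*((-5 - 1*3) - 7) = 12*((-5 - 3) - 7) = 12*(-8 - 7) = 12*(-15) = -180)
x = -29/90 (x = 58/(-180) = 58*(-1/180) = -29/90 ≈ -0.32222)
s(-13, 6)/x = √(-13 + 6)/(-29/90) = √(-7)*(-90/29) = (I*√7)*(-90/29) = -90*I*√7/29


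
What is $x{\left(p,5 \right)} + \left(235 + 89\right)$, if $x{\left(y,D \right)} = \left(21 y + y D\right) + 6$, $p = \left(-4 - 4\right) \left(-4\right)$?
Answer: $1162$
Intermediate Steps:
$p = 32$ ($p = \left(-8\right) \left(-4\right) = 32$)
$x{\left(y,D \right)} = 6 + 21 y + D y$ ($x{\left(y,D \right)} = \left(21 y + D y\right) + 6 = 6 + 21 y + D y$)
$x{\left(p,5 \right)} + \left(235 + 89\right) = \left(6 + 21 \cdot 32 + 5 \cdot 32\right) + \left(235 + 89\right) = \left(6 + 672 + 160\right) + 324 = 838 + 324 = 1162$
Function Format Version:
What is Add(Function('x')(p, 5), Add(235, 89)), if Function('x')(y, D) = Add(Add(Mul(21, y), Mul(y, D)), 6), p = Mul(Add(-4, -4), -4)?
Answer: 1162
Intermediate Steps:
p = 32 (p = Mul(-8, -4) = 32)
Function('x')(y, D) = Add(6, Mul(21, y), Mul(D, y)) (Function('x')(y, D) = Add(Add(Mul(21, y), Mul(D, y)), 6) = Add(6, Mul(21, y), Mul(D, y)))
Add(Function('x')(p, 5), Add(235, 89)) = Add(Add(6, Mul(21, 32), Mul(5, 32)), Add(235, 89)) = Add(Add(6, 672, 160), 324) = Add(838, 324) = 1162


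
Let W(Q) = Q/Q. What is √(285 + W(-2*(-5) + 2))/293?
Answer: √286/293 ≈ 0.057719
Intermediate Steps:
W(Q) = 1
√(285 + W(-2*(-5) + 2))/293 = √(285 + 1)/293 = √286*(1/293) = √286/293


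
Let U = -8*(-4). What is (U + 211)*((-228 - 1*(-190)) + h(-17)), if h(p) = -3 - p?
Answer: -5832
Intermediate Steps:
U = 32
(U + 211)*((-228 - 1*(-190)) + h(-17)) = (32 + 211)*((-228 - 1*(-190)) + (-3 - 1*(-17))) = 243*((-228 + 190) + (-3 + 17)) = 243*(-38 + 14) = 243*(-24) = -5832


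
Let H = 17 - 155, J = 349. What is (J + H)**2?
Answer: 44521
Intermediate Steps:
H = -138
(J + H)**2 = (349 - 138)**2 = 211**2 = 44521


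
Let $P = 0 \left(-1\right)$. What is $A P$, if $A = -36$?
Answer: $0$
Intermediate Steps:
$P = 0$
$A P = \left(-36\right) 0 = 0$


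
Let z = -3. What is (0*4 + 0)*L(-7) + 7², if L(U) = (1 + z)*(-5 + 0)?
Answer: 49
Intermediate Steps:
L(U) = 10 (L(U) = (1 - 3)*(-5 + 0) = -2*(-5) = 10)
(0*4 + 0)*L(-7) + 7² = (0*4 + 0)*10 + 7² = (0 + 0)*10 + 49 = 0*10 + 49 = 0 + 49 = 49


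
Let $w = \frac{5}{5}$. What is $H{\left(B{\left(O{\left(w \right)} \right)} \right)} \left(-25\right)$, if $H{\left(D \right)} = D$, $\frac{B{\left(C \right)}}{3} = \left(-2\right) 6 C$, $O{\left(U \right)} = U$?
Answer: $900$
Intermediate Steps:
$w = 1$ ($w = 5 \cdot \frac{1}{5} = 1$)
$B{\left(C \right)} = - 36 C$ ($B{\left(C \right)} = 3 \left(-2\right) 6 C = 3 \left(- 12 C\right) = - 36 C$)
$H{\left(B{\left(O{\left(w \right)} \right)} \right)} \left(-25\right) = \left(-36\right) 1 \left(-25\right) = \left(-36\right) \left(-25\right) = 900$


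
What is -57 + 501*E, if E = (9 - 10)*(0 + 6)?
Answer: -3063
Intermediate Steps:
E = -6 (E = -1*6 = -6)
-57 + 501*E = -57 + 501*(-6) = -57 - 3006 = -3063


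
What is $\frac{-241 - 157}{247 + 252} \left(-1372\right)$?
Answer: $\frac{546056}{499} \approx 1094.3$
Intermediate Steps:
$\frac{-241 - 157}{247 + 252} \left(-1372\right) = - \frac{398}{499} \left(-1372\right) = \left(-398\right) \frac{1}{499} \left(-1372\right) = \left(- \frac{398}{499}\right) \left(-1372\right) = \frac{546056}{499}$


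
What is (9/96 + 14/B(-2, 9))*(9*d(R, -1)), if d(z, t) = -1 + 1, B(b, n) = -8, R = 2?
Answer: 0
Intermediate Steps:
d(z, t) = 0
(9/96 + 14/B(-2, 9))*(9*d(R, -1)) = (9/96 + 14/(-8))*(9*0) = (9*(1/96) + 14*(-1/8))*0 = (3/32 - 7/4)*0 = -53/32*0 = 0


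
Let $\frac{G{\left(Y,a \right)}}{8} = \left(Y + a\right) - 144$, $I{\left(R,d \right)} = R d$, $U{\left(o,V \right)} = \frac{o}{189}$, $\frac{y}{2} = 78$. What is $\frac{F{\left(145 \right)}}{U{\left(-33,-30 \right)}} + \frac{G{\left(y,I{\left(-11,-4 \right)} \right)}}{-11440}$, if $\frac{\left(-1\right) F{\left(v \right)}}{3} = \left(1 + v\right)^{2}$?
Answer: $\frac{261867032}{715} \approx 3.6625 \cdot 10^{5}$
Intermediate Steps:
$y = 156$ ($y = 2 \cdot 78 = 156$)
$U{\left(o,V \right)} = \frac{o}{189}$ ($U{\left(o,V \right)} = o \frac{1}{189} = \frac{o}{189}$)
$F{\left(v \right)} = - 3 \left(1 + v\right)^{2}$
$G{\left(Y,a \right)} = -1152 + 8 Y + 8 a$ ($G{\left(Y,a \right)} = 8 \left(\left(Y + a\right) - 144\right) = 8 \left(-144 + Y + a\right) = -1152 + 8 Y + 8 a$)
$\frac{F{\left(145 \right)}}{U{\left(-33,-30 \right)}} + \frac{G{\left(y,I{\left(-11,-4 \right)} \right)}}{-11440} = \frac{\left(-3\right) \left(1 + 145\right)^{2}}{\frac{1}{189} \left(-33\right)} + \frac{-1152 + 8 \cdot 156 + 8 \left(\left(-11\right) \left(-4\right)\right)}{-11440} = \frac{\left(-3\right) 146^{2}}{- \frac{11}{63}} + \left(-1152 + 1248 + 8 \cdot 44\right) \left(- \frac{1}{11440}\right) = \left(-3\right) 21316 \left(- \frac{63}{11}\right) + \left(-1152 + 1248 + 352\right) \left(- \frac{1}{11440}\right) = \left(-63948\right) \left(- \frac{63}{11}\right) + 448 \left(- \frac{1}{11440}\right) = \frac{4028724}{11} - \frac{28}{715} = \frac{261867032}{715}$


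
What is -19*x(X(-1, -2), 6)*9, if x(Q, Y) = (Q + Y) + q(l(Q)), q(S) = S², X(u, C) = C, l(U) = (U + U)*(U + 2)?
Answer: -684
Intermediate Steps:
l(U) = 2*U*(2 + U) (l(U) = (2*U)*(2 + U) = 2*U*(2 + U))
x(Q, Y) = Q + Y + 4*Q²*(2 + Q)² (x(Q, Y) = (Q + Y) + (2*Q*(2 + Q))² = (Q + Y) + 4*Q²*(2 + Q)² = Q + Y + 4*Q²*(2 + Q)²)
-19*x(X(-1, -2), 6)*9 = -19*(-2 + 6 + 4*(-2)²*(2 - 2)²)*9 = -19*(-2 + 6 + 4*4*0²)*9 = -19*(-2 + 6 + 4*4*0)*9 = -19*(-2 + 6 + 0)*9 = -19*4*9 = -76*9 = -684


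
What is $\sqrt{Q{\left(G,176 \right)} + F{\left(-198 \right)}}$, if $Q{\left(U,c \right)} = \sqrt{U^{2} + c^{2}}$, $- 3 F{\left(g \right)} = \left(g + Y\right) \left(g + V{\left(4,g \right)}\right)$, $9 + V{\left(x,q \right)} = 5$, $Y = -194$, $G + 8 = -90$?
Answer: $\frac{\sqrt{-237552 + 18 \sqrt{10145}}}{3} \approx 161.84 i$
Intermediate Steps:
$G = -98$ ($G = -8 - 90 = -98$)
$V{\left(x,q \right)} = -4$ ($V{\left(x,q \right)} = -9 + 5 = -4$)
$F{\left(g \right)} = - \frac{\left(-194 + g\right) \left(-4 + g\right)}{3}$ ($F{\left(g \right)} = - \frac{\left(g - 194\right) \left(g - 4\right)}{3} = - \frac{\left(-194 + g\right) \left(-4 + g\right)}{3}$)
$\sqrt{Q{\left(G,176 \right)} + F{\left(-198 \right)}} = \sqrt{\sqrt{\left(-98\right)^{2} + 176^{2}} - \left(\frac{39980}{3} + 13068\right)} = \sqrt{\sqrt{9604 + 30976} - \frac{79184}{3}} = \sqrt{\sqrt{40580} - \frac{79184}{3}} = \sqrt{2 \sqrt{10145} - \frac{79184}{3}} = \sqrt{- \frac{79184}{3} + 2 \sqrt{10145}}$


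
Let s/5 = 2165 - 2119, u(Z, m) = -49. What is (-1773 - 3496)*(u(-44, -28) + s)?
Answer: -953689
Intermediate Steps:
s = 230 (s = 5*(2165 - 2119) = 5*46 = 230)
(-1773 - 3496)*(u(-44, -28) + s) = (-1773 - 3496)*(-49 + 230) = -5269*181 = -953689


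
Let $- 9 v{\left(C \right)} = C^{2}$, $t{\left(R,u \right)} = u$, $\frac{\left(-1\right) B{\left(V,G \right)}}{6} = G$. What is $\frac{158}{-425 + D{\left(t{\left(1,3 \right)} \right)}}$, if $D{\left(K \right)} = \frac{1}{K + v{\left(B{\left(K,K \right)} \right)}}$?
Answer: $- \frac{2607}{7013} \approx -0.37174$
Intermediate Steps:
$B{\left(V,G \right)} = - 6 G$
$v{\left(C \right)} = - \frac{C^{2}}{9}$
$D{\left(K \right)} = \frac{1}{K - 4 K^{2}}$ ($D{\left(K \right)} = \frac{1}{K - \frac{\left(- 6 K\right)^{2}}{9}} = \frac{1}{K - \frac{36 K^{2}}{9}} = \frac{1}{K - 4 K^{2}}$)
$\frac{158}{-425 + D{\left(t{\left(1,3 \right)} \right)}} = \frac{158}{-425 + \frac{1}{3 \left(1 - 12\right)}} = \frac{158}{-425 + \frac{1}{3 \left(-11\right)}} = \frac{158}{-425 + \frac{1}{3} \left(- \frac{1}{11}\right)} = \frac{158}{-425 - \frac{1}{33}} = \frac{158}{- \frac{14026}{33}} = 158 \left(- \frac{33}{14026}\right) = - \frac{2607}{7013}$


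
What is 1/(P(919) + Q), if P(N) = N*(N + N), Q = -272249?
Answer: 1/1416873 ≈ 7.0578e-7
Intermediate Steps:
P(N) = 2*N**2 (P(N) = N*(2*N) = 2*N**2)
1/(P(919) + Q) = 1/(2*919**2 - 272249) = 1/(2*844561 - 272249) = 1/(1689122 - 272249) = 1/1416873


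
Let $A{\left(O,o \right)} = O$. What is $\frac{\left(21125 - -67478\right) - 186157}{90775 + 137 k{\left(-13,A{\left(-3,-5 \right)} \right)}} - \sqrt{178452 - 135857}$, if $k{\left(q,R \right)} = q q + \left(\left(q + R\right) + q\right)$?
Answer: $- \frac{97554}{109955} - \sqrt{42595} \approx -207.27$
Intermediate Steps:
$k{\left(q,R \right)} = R + q^{2} + 2 q$ ($k{\left(q,R \right)} = q^{2} + \left(\left(R + q\right) + q\right) = q^{2} + \left(R + 2 q\right) = R + q^{2} + 2 q$)
$\frac{\left(21125 - -67478\right) - 186157}{90775 + 137 k{\left(-13,A{\left(-3,-5 \right)} \right)}} - \sqrt{178452 - 135857} = \frac{\left(21125 - -67478\right) - 186157}{90775 + 137 \left(-3 + \left(-13\right)^{2} + 2 \left(-13\right)\right)} - \sqrt{178452 - 135857} = \frac{\left(21125 + 67478\right) - 186157}{90775 + 137 \left(-3 + 169 - 26\right)} - \sqrt{42595} = \frac{88603 - 186157}{90775 + 137 \cdot 140} - \sqrt{42595} = - \frac{97554}{90775 + 19180} - \sqrt{42595} = - \frac{97554}{109955} - \sqrt{42595}$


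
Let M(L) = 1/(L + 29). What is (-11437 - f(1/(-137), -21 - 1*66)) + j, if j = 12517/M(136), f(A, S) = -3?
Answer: 2053871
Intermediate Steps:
M(L) = 1/(29 + L)
j = 2065305 (j = 12517/(1/(29 + 136)) = 12517/(1/165) = 12517*165 = 2065305)
(-11437 - f(1/(-137), -21 - 1*66)) + j = (-11437 - 1*(-3)) + 2065305 = (-11437 + 3) + 2065305 = -11434 + 2065305 = 2053871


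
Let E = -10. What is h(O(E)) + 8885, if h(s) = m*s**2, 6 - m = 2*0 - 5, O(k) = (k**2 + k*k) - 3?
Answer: 435784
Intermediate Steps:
O(k) = -3 + 2*k**2 (O(k) = (k**2 + k**2) - 3 = 2*k**2 - 3 = -3 + 2*k**2)
m = 11 (m = 6 - (2*0 - 5) = 6 - (0 - 5) = 6 - 1*(-5) = 6 + 5 = 11)
h(s) = 11*s**2
h(O(E)) + 8885 = 11*(-3 + 2*(-10)**2)**2 + 8885 = 11*(-3 + 2*100)**2 + 8885 = 11*(-3 + 200)**2 + 8885 = 11*197**2 + 8885 = 11*38809 + 8885 = 426899 + 8885 = 435784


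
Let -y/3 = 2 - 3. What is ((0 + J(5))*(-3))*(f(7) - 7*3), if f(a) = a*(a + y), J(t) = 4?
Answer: -588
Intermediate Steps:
y = 3 (y = -3*(2 - 3) = -3*(-1) = 3)
f(a) = a*(3 + a) (f(a) = a*(a + 3) = a*(3 + a))
((0 + J(5))*(-3))*(f(7) - 7*3) = ((0 + 4)*(-3))*(7*(3 + 7) - 7*3) = (4*(-3))*(7*10 - 21) = -12*(70 - 21) = -12*49 = -588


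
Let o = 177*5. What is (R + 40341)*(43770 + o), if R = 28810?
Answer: 3087937905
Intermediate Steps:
o = 885
(R + 40341)*(43770 + o) = (28810 + 40341)*(43770 + 885) = 69151*44655 = 3087937905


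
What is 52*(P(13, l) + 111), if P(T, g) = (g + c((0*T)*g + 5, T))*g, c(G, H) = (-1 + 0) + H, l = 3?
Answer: 8112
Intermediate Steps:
c(G, H) = -1 + H
P(T, g) = g*(-1 + T + g) (P(T, g) = (g + (-1 + T))*g = (-1 + T + g)*g = g*(-1 + T + g))
52*(P(13, l) + 111) = 52*(3*(-1 + 13 + 3) + 111) = 52*(3*15 + 111) = 52*(45 + 111) = 52*156 = 8112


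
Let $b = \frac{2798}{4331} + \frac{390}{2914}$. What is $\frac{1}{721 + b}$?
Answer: $\frac{6310267}{4554623738} \approx 0.0013855$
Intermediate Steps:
$b = \frac{4921231}{6310267}$ ($b = 2798 \cdot \frac{1}{4331} + 390 \cdot \frac{1}{2914} = \frac{2798}{4331} + \frac{195}{1457} = \frac{4921231}{6310267} \approx 0.77988$)
$\frac{1}{721 + b} = \frac{1}{721 + \frac{4921231}{6310267}} = \frac{1}{\frac{4554623738}{6310267}} = \frac{6310267}{4554623738}$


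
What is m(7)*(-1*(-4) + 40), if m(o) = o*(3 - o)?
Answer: -1232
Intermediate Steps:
m(7)*(-1*(-4) + 40) = (7*(3 - 1*7))*(-1*(-4) + 40) = (7*(3 - 7))*(4 + 40) = (7*(-4))*44 = -28*44 = -1232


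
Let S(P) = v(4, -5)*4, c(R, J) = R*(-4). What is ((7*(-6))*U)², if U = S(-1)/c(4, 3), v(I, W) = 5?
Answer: 11025/4 ≈ 2756.3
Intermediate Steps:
c(R, J) = -4*R
S(P) = 20 (S(P) = 5*4 = 20)
U = -5/4 (U = 20/((-4*4)) = 20/(-16) = 20*(-1/16) = -5/4 ≈ -1.2500)
((7*(-6))*U)² = ((7*(-6))*(-5/4))² = (-42*(-5/4))² = (105/2)² = 11025/4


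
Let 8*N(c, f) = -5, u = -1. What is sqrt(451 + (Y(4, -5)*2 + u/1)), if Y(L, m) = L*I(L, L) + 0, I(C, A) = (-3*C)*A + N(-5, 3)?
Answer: sqrt(61) ≈ 7.8102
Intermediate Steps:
N(c, f) = -5/8 (N(c, f) = (1/8)*(-5) = -5/8)
I(C, A) = -5/8 - 3*A*C (I(C, A) = (-3*C)*A - 5/8 = -3*A*C - 5/8 = -5/8 - 3*A*C)
Y(L, m) = L*(-5/8 - 3*L**2) (Y(L, m) = L*(-5/8 - 3*L*L) + 0 = L*(-5/8 - 3*L**2) + 0 = L*(-5/8 - 3*L**2))
sqrt(451 + (Y(4, -5)*2 + u/1)) = sqrt(451 + (-1/8*4*(5 + 24*4**2)*2 - 1/1)) = sqrt(451 + (-1/8*4*(5 + 24*16)*2 - 1*1)) = sqrt(451 + (-1/8*4*(5 + 384)*2 - 1)) = sqrt(451 + (-1/8*4*389*2 - 1)) = sqrt(451 + (-389/2*2 - 1)) = sqrt(451 + (-389 - 1)) = sqrt(451 - 390) = sqrt(61)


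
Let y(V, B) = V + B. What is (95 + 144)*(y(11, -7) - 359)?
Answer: -84845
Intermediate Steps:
y(V, B) = B + V
(95 + 144)*(y(11, -7) - 359) = (95 + 144)*((-7 + 11) - 359) = 239*(4 - 359) = 239*(-355) = -84845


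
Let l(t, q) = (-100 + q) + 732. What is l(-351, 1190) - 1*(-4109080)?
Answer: 4110902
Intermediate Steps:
l(t, q) = 632 + q
l(-351, 1190) - 1*(-4109080) = (632 + 1190) - 1*(-4109080) = 1822 + 4109080 = 4110902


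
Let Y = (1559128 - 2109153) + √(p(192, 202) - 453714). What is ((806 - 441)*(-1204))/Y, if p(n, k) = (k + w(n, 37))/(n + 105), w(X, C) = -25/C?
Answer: 442699166274750/554079948370637 + 659190*I*√676414422893/554079948370637 ≈ 0.79898 + 0.00097846*I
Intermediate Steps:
p(n, k) = (-25/37 + k)/(105 + n) (p(n, k) = (k - 25/37)/(n + 105) = (k - 25*1/37)/(105 + n) = (k - 25/37)/(105 + n) = (-25/37 + k)/(105 + n))
Y = -550025 + I*√676414422893/1221 (Y = (1559128 - 2109153) + √((-25/37 + 202)/(105 + 192) - 453714) = -550025 + √((7449/37)/297 - 453714) = -550025 + √((1/297)*(7449/37) - 453714) = -550025 + √(2483/3663 - 453714) = -550025 + √(-1661951899/3663) = -550025 + I*√676414422893/1221 ≈ -5.5003e+5 + 673.58*I)
((806 - 441)*(-1204))/Y = ((806 - 441)*(-1204))/(-550025 + I*√676414422893/1221) = (365*(-1204))/(-550025 + I*√676414422893/1221) = -439460/(-550025 + I*√676414422893/1221)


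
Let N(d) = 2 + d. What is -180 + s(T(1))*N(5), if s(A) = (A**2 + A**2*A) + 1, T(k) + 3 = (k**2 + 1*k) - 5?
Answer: -1433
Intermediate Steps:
T(k) = -8 + k + k**2 (T(k) = -3 + ((k**2 + 1*k) - 5) = -3 + ((k**2 + k) - 5) = -3 + ((k + k**2) - 5) = -3 + (-5 + k + k**2) = -8 + k + k**2)
s(A) = 1 + A**2 + A**3 (s(A) = (A**2 + A**3) + 1 = 1 + A**2 + A**3)
-180 + s(T(1))*N(5) = -180 + (1 + (-8 + 1 + 1**2)**2 + (-8 + 1 + 1**2)**3)*(2 + 5) = -180 + (1 + (-8 + 1 + 1)**2 + (-8 + 1 + 1)**3)*7 = -180 + (1 + (-6)**2 + (-6)**3)*7 = -180 + (1 + 36 - 216)*7 = -180 - 179*7 = -180 - 1253 = -1433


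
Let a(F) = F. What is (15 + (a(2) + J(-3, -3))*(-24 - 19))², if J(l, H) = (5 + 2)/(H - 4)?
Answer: 784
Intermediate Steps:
J(l, H) = 7/(-4 + H)
(15 + (a(2) + J(-3, -3))*(-24 - 19))² = (15 + (2 + 7/(-4 - 3))*(-24 - 19))² = (15 + (2 + 7/(-7))*(-43))² = (15 + (2 + 7*(-⅐))*(-43))² = (15 + (2 - 1)*(-43))² = (15 + 1*(-43))² = (15 - 43)² = (-28)² = 784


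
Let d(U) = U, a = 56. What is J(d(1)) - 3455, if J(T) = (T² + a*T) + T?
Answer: -3397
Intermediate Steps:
J(T) = T² + 57*T (J(T) = (T² + 56*T) + T = T² + 57*T)
J(d(1)) - 3455 = 1*(57 + 1) - 3455 = 1*58 - 3455 = 58 - 3455 = -3397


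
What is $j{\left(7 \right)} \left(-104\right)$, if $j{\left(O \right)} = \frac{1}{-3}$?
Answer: $\frac{104}{3} \approx 34.667$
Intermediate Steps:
$j{\left(O \right)} = - \frac{1}{3}$
$j{\left(7 \right)} \left(-104\right) = \left(- \frac{1}{3}\right) \left(-104\right) = \frac{104}{3}$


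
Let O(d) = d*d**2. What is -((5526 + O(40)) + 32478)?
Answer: -102004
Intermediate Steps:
O(d) = d**3
-((5526 + O(40)) + 32478) = -((5526 + 40**3) + 32478) = -((5526 + 64000) + 32478) = -(69526 + 32478) = -1*102004 = -102004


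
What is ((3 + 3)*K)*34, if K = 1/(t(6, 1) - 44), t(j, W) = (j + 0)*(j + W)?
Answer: -102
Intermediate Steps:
t(j, W) = j*(W + j)
K = -1/2 (K = 1/(6*(1 + 6) - 44) = 1/(6*7 - 44) = 1/(42 - 44) = 1/(-2) = -1/2 ≈ -0.50000)
((3 + 3)*K)*34 = ((3 + 3)*(-1/2))*34 = (6*(-1/2))*34 = -3*34 = -102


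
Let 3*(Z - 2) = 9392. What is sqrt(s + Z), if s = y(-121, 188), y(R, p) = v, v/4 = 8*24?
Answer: sqrt(35106)/3 ≈ 62.455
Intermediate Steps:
Z = 9398/3 (Z = 2 + (1/3)*9392 = 2 + 9392/3 = 9398/3 ≈ 3132.7)
v = 768 (v = 4*(8*24) = 4*192 = 768)
y(R, p) = 768
s = 768
sqrt(s + Z) = sqrt(768 + 9398/3) = sqrt(11702/3) = sqrt(35106)/3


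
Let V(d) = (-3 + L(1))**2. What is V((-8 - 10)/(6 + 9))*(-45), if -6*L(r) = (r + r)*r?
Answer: -500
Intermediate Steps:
L(r) = -r**2/3 (L(r) = -(r + r)*r/6 = -2*r*r/6 = -r**2/3)
V(d) = 100/9 (V(d) = (-3 - 1/3*1**2)**2 = (-3 - 1/3*1)**2 = (-3 - 1/3)**2 = (-10/3)**2 = 100/9)
V((-8 - 10)/(6 + 9))*(-45) = (100/9)*(-45) = -500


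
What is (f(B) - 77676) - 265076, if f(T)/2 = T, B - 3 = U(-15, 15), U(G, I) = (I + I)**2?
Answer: -340946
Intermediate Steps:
U(G, I) = 4*I**2 (U(G, I) = (2*I)**2 = 4*I**2)
B = 903 (B = 3 + 4*15**2 = 3 + 4*225 = 3 + 900 = 903)
f(T) = 2*T
(f(B) - 77676) - 265076 = (2*903 - 77676) - 265076 = (1806 - 77676) - 265076 = -75870 - 265076 = -340946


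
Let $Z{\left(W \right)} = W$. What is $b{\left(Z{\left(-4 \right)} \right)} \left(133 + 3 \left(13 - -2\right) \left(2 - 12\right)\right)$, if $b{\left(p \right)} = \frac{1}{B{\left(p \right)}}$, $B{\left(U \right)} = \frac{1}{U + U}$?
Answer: $2536$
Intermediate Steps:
$B{\left(U \right)} = \frac{1}{2 U}$
$b{\left(p \right)} = 2 p$ ($b{\left(p \right)} = \frac{1}{\frac{1}{2} \frac{1}{p}} = 2 p$)
$b{\left(Z{\left(-4 \right)} \right)} \left(133 + 3 \left(13 - -2\right) \left(2 - 12\right)\right) = 2 \left(-4\right) \left(133 + 3 \left(13 - -2\right) \left(2 - 12\right)\right) = - 8 \left(133 + 3 \left(13 + 2\right) \left(-10\right)\right) = - 8 \left(133 + 3 \cdot 15 \left(-10\right)\right) = - 8 \left(133 + 3 \left(-150\right)\right) = - 8 \left(133 - 450\right) = \left(-8\right) \left(-317\right) = 2536$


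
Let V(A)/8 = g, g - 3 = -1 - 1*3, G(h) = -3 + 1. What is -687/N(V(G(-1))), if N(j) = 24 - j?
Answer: -687/32 ≈ -21.469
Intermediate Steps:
G(h) = -2
g = -1 (g = 3 + (-1 - 1*3) = 3 + (-1 - 3) = 3 - 4 = -1)
V(A) = -8 (V(A) = 8*(-1) = -8)
-687/N(V(G(-1))) = -687/(24 - 1*(-8)) = -687/(24 + 8) = -687/32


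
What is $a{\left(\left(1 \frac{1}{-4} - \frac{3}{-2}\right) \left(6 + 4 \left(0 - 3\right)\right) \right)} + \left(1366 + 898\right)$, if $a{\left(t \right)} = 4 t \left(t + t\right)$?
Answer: $2714$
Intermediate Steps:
$a{\left(t \right)} = 8 t^{2}$ ($a{\left(t \right)} = 4 t 2 t = 8 t^{2}$)
$a{\left(\left(1 \frac{1}{-4} - \frac{3}{-2}\right) \left(6 + 4 \left(0 - 3\right)\right) \right)} + \left(1366 + 898\right) = 8 \left(\left(1 \frac{1}{-4} - \frac{3}{-2}\right) \left(6 + 4 \left(0 - 3\right)\right)\right)^{2} + \left(1366 + 898\right) = 8 \left(\left(1 \left(- \frac{1}{4}\right) - - \frac{3}{2}\right) \left(6 + 4 \left(-3\right)\right)\right)^{2} + 2264 = 8 \left(\left(- \frac{1}{4} + \frac{3}{2}\right) \left(6 - 12\right)\right)^{2} + 2264 = 8 \left(\frac{5}{4} \left(-6\right)\right)^{2} + 2264 = 8 \left(- \frac{15}{2}\right)^{2} + 2264 = 8 \cdot \frac{225}{4} + 2264 = 450 + 2264 = 2714$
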